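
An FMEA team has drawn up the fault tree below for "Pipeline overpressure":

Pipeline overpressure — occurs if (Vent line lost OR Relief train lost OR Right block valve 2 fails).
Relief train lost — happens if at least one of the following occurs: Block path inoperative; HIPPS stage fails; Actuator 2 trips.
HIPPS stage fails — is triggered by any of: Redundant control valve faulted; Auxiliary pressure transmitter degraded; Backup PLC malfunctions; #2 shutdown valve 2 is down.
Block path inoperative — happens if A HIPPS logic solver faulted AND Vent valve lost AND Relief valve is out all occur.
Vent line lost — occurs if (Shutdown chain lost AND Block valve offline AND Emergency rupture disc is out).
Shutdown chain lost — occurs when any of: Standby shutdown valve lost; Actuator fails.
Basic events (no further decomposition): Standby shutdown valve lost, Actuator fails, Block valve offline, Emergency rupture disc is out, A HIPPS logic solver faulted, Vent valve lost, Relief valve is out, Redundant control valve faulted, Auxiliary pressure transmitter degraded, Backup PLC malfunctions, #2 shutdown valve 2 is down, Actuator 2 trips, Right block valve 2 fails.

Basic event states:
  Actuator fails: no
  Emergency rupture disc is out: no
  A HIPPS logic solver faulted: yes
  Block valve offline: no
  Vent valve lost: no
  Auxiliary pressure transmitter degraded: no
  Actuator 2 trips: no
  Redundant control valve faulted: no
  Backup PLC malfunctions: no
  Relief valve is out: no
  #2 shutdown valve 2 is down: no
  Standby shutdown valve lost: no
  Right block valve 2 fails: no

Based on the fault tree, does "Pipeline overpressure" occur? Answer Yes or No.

Shutdown chain lost [OR]: Standby shutdown valve lost=not, Actuator fails=not → no input occurs → does not occur.
Vent line lost [AND]: Shutdown chain lost=not, Block valve offline=not, Emergency rupture disc is out=not → not all inputs occur → does not occur.
Block path inoperative [AND]: A HIPPS logic solver faulted=occurs, Vent valve lost=not, Relief valve is out=not → not all inputs occur → does not occur.
HIPPS stage fails [OR]: Redundant control valve faulted=not, Auxiliary pressure transmitter degraded=not, Backup PLC malfunctions=not, #2 shutdown valve 2 is down=not → no input occurs → does not occur.
Relief train lost [OR]: Block path inoperative=not, HIPPS stage fails=not, Actuator 2 trips=not → no input occurs → does not occur.
Pipeline overpressure [OR]: Vent line lost=not, Relief train lost=not, Right block valve 2 fails=not → no input occurs → does not occur.

No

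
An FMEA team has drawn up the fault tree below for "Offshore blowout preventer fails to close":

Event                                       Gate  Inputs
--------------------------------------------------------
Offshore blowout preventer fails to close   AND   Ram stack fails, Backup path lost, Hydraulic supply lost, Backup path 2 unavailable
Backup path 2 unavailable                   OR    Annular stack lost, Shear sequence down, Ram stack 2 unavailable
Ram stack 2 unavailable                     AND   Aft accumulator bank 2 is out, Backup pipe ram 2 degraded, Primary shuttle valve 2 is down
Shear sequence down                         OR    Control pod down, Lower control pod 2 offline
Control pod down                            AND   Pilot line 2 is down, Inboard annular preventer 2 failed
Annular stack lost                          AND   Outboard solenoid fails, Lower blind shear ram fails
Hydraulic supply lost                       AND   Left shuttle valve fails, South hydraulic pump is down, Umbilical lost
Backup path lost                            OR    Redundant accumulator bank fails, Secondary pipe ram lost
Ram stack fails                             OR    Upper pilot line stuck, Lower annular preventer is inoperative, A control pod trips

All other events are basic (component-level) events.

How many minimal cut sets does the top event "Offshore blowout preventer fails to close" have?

Ram stack fails [OR]: union of children's cut sets → 3 cut set(s).
Backup path lost [OR]: union of children's cut sets → 2 cut set(s).
Hydraulic supply lost [AND]: one cut set from each child combined → 1 × 1 × 1 = 1 cut set(s).
Annular stack lost [AND]: one cut set from each child combined → 1 × 1 = 1 cut set(s).
Control pod down [AND]: one cut set from each child combined → 1 × 1 = 1 cut set(s).
Shear sequence down [OR]: union of children's cut sets → 2 cut set(s).
Ram stack 2 unavailable [AND]: one cut set from each child combined → 1 × 1 × 1 = 1 cut set(s).
Backup path 2 unavailable [OR]: union of children's cut sets → 4 cut set(s).
Offshore blowout preventer fails to close [AND]: one cut set from each child combined → 3 × 2 × 1 × 4 = 24 cut set(s).

24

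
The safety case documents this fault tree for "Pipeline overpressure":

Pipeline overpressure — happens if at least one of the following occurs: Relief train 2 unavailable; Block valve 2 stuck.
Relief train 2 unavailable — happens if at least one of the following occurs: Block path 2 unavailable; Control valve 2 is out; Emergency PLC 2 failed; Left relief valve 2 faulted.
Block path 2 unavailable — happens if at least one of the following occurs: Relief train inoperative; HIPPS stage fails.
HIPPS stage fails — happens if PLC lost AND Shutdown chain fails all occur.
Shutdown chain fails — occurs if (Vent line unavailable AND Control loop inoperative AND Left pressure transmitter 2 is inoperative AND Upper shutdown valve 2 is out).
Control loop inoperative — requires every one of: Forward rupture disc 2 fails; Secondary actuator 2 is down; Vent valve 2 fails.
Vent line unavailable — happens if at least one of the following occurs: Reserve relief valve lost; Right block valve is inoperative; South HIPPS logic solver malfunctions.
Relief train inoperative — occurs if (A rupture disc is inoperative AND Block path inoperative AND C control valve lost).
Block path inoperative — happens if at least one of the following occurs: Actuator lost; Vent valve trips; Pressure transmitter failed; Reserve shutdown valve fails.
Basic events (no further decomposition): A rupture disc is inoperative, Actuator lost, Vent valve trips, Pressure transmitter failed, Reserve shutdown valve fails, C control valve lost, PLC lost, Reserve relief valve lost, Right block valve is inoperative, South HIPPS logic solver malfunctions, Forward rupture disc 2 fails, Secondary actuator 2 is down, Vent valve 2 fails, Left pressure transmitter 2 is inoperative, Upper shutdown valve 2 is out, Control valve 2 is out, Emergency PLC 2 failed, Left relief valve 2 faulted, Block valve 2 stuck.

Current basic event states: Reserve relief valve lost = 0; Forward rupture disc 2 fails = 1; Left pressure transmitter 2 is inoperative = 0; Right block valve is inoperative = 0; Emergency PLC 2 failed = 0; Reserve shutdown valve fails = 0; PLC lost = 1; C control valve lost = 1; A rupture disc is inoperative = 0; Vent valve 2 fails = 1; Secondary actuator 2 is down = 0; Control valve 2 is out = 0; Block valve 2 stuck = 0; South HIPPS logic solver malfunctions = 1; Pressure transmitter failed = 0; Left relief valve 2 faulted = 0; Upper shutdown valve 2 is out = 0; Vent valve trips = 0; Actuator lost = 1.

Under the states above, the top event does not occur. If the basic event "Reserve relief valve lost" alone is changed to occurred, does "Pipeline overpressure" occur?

No

Counterfactual: set "Reserve relief valve lost" to occurred.
Block path inoperative [OR]: Actuator lost=occurs, Vent valve trips=not, Pressure transmitter failed=not, Reserve shutdown valve fails=not → at least one input occurs → occurs.
Relief train inoperative [AND]: A rupture disc is inoperative=not, Block path inoperative=occurs, C control valve lost=occurs → not all inputs occur → does not occur.
Vent line unavailable [OR]: Reserve relief valve lost=occurs, Right block valve is inoperative=not, South HIPPS logic solver malfunctions=occurs → at least one input occurs → occurs.
Control loop inoperative [AND]: Forward rupture disc 2 fails=occurs, Secondary actuator 2 is down=not, Vent valve 2 fails=occurs → not all inputs occur → does not occur.
Shutdown chain fails [AND]: Vent line unavailable=occurs, Control loop inoperative=not, Left pressure transmitter 2 is inoperative=not, Upper shutdown valve 2 is out=not → not all inputs occur → does not occur.
HIPPS stage fails [AND]: PLC lost=occurs, Shutdown chain fails=not → not all inputs occur → does not occur.
Block path 2 unavailable [OR]: Relief train inoperative=not, HIPPS stage fails=not → no input occurs → does not occur.
Relief train 2 unavailable [OR]: Block path 2 unavailable=not, Control valve 2 is out=not, Emergency PLC 2 failed=not, Left relief valve 2 faulted=not → no input occurs → does not occur.
Pipeline overpressure [OR]: Relief train 2 unavailable=not, Block valve 2 stuck=not → no input occurs → does not occur.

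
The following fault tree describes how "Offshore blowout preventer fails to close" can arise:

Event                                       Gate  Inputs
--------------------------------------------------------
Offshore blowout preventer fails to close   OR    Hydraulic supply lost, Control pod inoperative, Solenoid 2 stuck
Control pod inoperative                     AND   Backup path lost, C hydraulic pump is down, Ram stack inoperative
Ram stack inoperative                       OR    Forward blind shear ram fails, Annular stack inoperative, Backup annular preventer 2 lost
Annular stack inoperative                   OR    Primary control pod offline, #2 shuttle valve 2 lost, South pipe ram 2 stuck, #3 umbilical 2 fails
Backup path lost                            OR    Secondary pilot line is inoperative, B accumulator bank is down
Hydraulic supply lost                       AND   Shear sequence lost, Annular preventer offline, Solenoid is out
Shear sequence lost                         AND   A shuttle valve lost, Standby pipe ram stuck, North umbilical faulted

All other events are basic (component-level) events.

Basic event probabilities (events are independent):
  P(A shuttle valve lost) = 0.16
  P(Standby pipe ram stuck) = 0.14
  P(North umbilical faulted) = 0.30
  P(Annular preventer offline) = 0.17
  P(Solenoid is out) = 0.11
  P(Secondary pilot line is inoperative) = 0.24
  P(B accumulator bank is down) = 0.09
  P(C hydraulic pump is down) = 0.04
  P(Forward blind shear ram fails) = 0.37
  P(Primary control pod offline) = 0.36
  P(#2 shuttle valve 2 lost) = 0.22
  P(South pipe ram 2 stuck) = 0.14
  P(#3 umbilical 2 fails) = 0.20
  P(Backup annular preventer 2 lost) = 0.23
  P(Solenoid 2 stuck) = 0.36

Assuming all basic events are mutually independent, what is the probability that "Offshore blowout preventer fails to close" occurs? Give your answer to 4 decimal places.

P(Shear sequence lost) [AND] = 0.16 × 0.14 × 0.30 = 0.006720
P(Hydraulic supply lost) [AND] = 0.006720 × 0.17 × 0.11 = 0.000126
P(Backup path lost) [OR] = 1 − (1−0.24) × (1−0.09) = 0.308400
P(Annular stack inoperative) [OR] = 1 − (1−0.36) × (1−0.22) × (1−0.14) × (1−0.20) = 0.656550
P(Ram stack inoperative) [OR] = 1 − (1−0.37) × (1−0.656550) × (1−0.23) = 0.833392
P(Control pod inoperative) [AND] = 0.308400 × 0.04 × 0.833392 = 0.010281
P(Offshore blowout preventer fails to close) [OR] = 1 − (1−0.000126) × (1−0.010281) × (1−0.36) = 0.366660
Rounded to 4 decimal places: P(Offshore blowout preventer fails to close) ≈ 0.3667.

0.3667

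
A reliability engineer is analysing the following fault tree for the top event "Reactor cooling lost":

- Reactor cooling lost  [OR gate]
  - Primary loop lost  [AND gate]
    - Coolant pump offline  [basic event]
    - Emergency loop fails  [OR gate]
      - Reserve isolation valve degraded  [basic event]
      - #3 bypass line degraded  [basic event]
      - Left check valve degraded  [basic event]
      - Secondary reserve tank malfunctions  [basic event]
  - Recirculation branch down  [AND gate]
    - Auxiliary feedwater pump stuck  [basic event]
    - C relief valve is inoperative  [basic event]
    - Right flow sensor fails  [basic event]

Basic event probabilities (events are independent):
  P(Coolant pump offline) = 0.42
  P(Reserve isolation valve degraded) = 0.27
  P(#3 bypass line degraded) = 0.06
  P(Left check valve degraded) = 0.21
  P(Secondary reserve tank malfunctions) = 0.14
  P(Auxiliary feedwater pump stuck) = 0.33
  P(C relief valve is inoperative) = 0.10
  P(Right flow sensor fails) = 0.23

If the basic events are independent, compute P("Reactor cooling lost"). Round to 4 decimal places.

0.2301

P(Emergency loop fails) [OR] = 1 − (1−0.27) × (1−0.06) × (1−0.21) × (1−0.14) = 0.533796
P(Primary loop lost) [AND] = 0.42 × 0.533796 = 0.224194
P(Recirculation branch down) [AND] = 0.33 × 0.10 × 0.23 = 0.007590
P(Reactor cooling lost) [OR] = 1 − (1−0.224194) × (1−0.007590) = 0.230082
Rounded to 4 decimal places: P(Reactor cooling lost) ≈ 0.2301.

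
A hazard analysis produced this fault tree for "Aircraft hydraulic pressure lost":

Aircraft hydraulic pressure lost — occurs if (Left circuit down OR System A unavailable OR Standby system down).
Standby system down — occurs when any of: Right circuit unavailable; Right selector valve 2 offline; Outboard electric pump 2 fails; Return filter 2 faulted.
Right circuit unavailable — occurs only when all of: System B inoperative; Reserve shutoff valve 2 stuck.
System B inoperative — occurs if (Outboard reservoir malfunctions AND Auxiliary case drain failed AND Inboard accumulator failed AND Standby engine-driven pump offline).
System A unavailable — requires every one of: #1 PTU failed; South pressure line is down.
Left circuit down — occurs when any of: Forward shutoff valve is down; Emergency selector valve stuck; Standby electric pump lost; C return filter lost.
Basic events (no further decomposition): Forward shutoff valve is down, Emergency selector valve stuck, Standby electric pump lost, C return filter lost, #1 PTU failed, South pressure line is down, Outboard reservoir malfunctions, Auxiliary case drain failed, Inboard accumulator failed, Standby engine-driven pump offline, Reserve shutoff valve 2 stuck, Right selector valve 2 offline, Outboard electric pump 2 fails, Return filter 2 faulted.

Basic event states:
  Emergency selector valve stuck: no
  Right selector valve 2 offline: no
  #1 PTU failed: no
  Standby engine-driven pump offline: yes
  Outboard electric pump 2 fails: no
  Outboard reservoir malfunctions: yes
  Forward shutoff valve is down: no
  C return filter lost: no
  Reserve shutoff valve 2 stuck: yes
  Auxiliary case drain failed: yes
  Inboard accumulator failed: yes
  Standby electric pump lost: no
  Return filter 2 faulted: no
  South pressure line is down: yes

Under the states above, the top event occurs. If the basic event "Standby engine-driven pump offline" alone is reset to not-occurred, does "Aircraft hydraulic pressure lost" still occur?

No

Counterfactual: set "Standby engine-driven pump offline" to not occurred.
Left circuit down [OR]: Forward shutoff valve is down=not, Emergency selector valve stuck=not, Standby electric pump lost=not, C return filter lost=not → no input occurs → does not occur.
System A unavailable [AND]: #1 PTU failed=not, South pressure line is down=occurs → not all inputs occur → does not occur.
System B inoperative [AND]: Outboard reservoir malfunctions=occurs, Auxiliary case drain failed=occurs, Inboard accumulator failed=occurs, Standby engine-driven pump offline=not → not all inputs occur → does not occur.
Right circuit unavailable [AND]: System B inoperative=not, Reserve shutoff valve 2 stuck=occurs → not all inputs occur → does not occur.
Standby system down [OR]: Right circuit unavailable=not, Right selector valve 2 offline=not, Outboard electric pump 2 fails=not, Return filter 2 faulted=not → no input occurs → does not occur.
Aircraft hydraulic pressure lost [OR]: Left circuit down=not, System A unavailable=not, Standby system down=not → no input occurs → does not occur.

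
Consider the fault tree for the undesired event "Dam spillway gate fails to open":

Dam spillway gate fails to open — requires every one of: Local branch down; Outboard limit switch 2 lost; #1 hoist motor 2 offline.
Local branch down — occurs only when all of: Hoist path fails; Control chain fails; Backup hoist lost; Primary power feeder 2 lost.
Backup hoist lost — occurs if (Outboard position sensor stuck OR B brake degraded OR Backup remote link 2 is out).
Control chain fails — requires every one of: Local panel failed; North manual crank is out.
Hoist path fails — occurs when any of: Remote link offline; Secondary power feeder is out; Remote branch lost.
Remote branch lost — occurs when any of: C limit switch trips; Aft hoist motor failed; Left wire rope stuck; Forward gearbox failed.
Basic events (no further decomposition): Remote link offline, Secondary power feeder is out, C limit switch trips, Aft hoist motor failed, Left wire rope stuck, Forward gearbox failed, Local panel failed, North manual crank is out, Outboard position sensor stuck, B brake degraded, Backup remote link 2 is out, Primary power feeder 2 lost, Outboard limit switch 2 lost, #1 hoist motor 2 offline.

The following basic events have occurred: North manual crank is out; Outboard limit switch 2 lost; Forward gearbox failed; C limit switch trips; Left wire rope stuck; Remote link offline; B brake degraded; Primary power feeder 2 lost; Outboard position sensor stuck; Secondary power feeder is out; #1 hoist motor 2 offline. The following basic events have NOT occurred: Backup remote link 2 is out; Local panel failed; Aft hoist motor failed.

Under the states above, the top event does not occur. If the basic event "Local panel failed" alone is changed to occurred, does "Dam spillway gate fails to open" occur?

Counterfactual: set "Local panel failed" to occurred.
Remote branch lost [OR]: C limit switch trips=occurs, Aft hoist motor failed=not, Left wire rope stuck=occurs, Forward gearbox failed=occurs → at least one input occurs → occurs.
Hoist path fails [OR]: Remote link offline=occurs, Secondary power feeder is out=occurs, Remote branch lost=occurs → at least one input occurs → occurs.
Control chain fails [AND]: Local panel failed=occurs, North manual crank is out=occurs → all inputs occur → occurs.
Backup hoist lost [OR]: Outboard position sensor stuck=occurs, B brake degraded=occurs, Backup remote link 2 is out=not → at least one input occurs → occurs.
Local branch down [AND]: Hoist path fails=occurs, Control chain fails=occurs, Backup hoist lost=occurs, Primary power feeder 2 lost=occurs → all inputs occur → occurs.
Dam spillway gate fails to open [AND]: Local branch down=occurs, Outboard limit switch 2 lost=occurs, #1 hoist motor 2 offline=occurs → all inputs occur → occurs.

Yes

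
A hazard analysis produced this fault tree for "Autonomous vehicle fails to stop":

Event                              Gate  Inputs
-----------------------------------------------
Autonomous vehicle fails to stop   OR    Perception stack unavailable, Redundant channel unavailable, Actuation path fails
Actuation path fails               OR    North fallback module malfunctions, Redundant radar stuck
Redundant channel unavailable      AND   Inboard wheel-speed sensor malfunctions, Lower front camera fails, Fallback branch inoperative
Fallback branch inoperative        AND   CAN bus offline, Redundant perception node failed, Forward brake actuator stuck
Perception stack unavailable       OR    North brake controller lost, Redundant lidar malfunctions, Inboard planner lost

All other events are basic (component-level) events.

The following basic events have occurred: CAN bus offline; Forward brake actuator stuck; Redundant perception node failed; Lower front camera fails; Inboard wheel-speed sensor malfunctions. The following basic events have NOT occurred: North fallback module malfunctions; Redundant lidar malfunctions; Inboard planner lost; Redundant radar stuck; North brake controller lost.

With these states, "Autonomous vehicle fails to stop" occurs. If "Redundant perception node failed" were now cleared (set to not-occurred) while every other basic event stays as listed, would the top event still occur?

No

Counterfactual: set "Redundant perception node failed" to not occurred.
Perception stack unavailable [OR]: North brake controller lost=not, Redundant lidar malfunctions=not, Inboard planner lost=not → no input occurs → does not occur.
Fallback branch inoperative [AND]: CAN bus offline=occurs, Redundant perception node failed=not, Forward brake actuator stuck=occurs → not all inputs occur → does not occur.
Redundant channel unavailable [AND]: Inboard wheel-speed sensor malfunctions=occurs, Lower front camera fails=occurs, Fallback branch inoperative=not → not all inputs occur → does not occur.
Actuation path fails [OR]: North fallback module malfunctions=not, Redundant radar stuck=not → no input occurs → does not occur.
Autonomous vehicle fails to stop [OR]: Perception stack unavailable=not, Redundant channel unavailable=not, Actuation path fails=not → no input occurs → does not occur.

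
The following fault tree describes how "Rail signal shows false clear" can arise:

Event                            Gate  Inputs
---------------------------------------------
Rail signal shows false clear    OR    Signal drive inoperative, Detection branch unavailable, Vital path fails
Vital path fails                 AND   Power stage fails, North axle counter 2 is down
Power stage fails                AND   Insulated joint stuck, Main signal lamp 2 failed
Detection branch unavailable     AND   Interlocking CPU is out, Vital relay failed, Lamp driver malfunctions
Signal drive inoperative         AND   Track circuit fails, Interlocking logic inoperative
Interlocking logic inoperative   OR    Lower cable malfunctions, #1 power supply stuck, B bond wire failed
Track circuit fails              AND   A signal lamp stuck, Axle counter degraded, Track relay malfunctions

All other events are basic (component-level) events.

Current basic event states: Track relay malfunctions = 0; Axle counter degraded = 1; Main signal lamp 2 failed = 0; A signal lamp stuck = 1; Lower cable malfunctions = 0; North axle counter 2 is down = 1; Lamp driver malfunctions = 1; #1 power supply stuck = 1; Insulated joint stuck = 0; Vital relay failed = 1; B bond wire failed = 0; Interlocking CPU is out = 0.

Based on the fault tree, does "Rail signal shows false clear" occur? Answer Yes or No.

No

Track circuit fails [AND]: A signal lamp stuck=occurs, Axle counter degraded=occurs, Track relay malfunctions=not → not all inputs occur → does not occur.
Interlocking logic inoperative [OR]: Lower cable malfunctions=not, #1 power supply stuck=occurs, B bond wire failed=not → at least one input occurs → occurs.
Signal drive inoperative [AND]: Track circuit fails=not, Interlocking logic inoperative=occurs → not all inputs occur → does not occur.
Detection branch unavailable [AND]: Interlocking CPU is out=not, Vital relay failed=occurs, Lamp driver malfunctions=occurs → not all inputs occur → does not occur.
Power stage fails [AND]: Insulated joint stuck=not, Main signal lamp 2 failed=not → not all inputs occur → does not occur.
Vital path fails [AND]: Power stage fails=not, North axle counter 2 is down=occurs → not all inputs occur → does not occur.
Rail signal shows false clear [OR]: Signal drive inoperative=not, Detection branch unavailable=not, Vital path fails=not → no input occurs → does not occur.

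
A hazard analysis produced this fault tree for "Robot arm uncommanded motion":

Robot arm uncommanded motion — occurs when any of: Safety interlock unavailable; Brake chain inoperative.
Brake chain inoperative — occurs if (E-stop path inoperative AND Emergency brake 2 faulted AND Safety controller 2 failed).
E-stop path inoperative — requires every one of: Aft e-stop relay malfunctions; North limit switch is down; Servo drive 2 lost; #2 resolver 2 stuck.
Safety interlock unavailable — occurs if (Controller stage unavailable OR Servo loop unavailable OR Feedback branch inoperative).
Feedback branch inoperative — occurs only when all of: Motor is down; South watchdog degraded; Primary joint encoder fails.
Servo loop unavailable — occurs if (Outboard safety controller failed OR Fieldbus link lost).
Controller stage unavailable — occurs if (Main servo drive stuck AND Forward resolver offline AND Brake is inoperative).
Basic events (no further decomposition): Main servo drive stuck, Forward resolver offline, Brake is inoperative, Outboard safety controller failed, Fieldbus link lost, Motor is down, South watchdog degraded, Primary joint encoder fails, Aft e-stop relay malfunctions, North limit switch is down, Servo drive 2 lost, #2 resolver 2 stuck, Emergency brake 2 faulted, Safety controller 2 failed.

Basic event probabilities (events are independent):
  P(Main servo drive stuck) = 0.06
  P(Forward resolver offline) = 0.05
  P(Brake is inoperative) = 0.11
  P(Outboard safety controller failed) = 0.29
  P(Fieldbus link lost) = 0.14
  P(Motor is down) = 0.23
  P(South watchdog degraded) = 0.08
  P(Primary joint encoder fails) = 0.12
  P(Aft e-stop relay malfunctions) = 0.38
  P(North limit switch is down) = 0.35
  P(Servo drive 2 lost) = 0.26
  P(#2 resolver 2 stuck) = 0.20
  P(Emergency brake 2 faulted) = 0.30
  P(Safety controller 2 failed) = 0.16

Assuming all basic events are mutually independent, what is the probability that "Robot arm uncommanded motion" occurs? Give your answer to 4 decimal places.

P(Controller stage unavailable) [AND] = 0.06 × 0.05 × 0.11 = 0.000330
P(Servo loop unavailable) [OR] = 1 − (1−0.29) × (1−0.14) = 0.389400
P(Feedback branch inoperative) [AND] = 0.23 × 0.08 × 0.12 = 0.002208
P(Safety interlock unavailable) [OR] = 1 − (1−0.000330) × (1−0.389400) × (1−0.002208) = 0.390949
P(E-stop path inoperative) [AND] = 0.38 × 0.35 × 0.26 × 0.20 = 0.006916
P(Brake chain inoperative) [AND] = 0.006916 × 0.30 × 0.16 = 0.000332
P(Robot arm uncommanded motion) [OR] = 1 − (1−0.390949) × (1−0.000332) = 0.391151
Rounded to 4 decimal places: P(Robot arm uncommanded motion) ≈ 0.3912.

0.3912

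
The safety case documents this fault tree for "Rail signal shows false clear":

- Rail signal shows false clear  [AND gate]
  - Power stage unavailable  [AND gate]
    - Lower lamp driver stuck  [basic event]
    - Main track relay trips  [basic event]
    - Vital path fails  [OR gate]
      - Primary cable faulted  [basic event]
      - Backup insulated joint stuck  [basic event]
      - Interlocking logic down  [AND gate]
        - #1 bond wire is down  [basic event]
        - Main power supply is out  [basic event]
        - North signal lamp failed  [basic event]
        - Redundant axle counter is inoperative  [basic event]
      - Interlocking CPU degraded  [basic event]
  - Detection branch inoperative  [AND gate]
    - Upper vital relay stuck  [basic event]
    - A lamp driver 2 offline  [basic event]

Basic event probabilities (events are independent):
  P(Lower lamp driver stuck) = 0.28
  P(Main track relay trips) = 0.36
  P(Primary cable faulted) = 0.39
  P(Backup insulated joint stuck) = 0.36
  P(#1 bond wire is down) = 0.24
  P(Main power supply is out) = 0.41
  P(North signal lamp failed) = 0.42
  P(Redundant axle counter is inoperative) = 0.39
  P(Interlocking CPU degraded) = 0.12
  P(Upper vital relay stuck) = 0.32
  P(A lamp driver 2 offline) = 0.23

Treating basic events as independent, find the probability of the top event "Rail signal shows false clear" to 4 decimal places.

0.0049

P(Interlocking logic down) [AND] = 0.24 × 0.41 × 0.42 × 0.39 = 0.016118
P(Vital path fails) [OR] = 1 − (1−0.39) × (1−0.36) × (1−0.016118) × (1−0.12) = 0.661985
P(Power stage unavailable) [AND] = 0.28 × 0.36 × 0.661985 = 0.066728
P(Detection branch inoperative) [AND] = 0.32 × 0.23 = 0.073600
P(Rail signal shows false clear) [AND] = 0.066728 × 0.073600 = 0.004911
Rounded to 4 decimal places: P(Rail signal shows false clear) ≈ 0.0049.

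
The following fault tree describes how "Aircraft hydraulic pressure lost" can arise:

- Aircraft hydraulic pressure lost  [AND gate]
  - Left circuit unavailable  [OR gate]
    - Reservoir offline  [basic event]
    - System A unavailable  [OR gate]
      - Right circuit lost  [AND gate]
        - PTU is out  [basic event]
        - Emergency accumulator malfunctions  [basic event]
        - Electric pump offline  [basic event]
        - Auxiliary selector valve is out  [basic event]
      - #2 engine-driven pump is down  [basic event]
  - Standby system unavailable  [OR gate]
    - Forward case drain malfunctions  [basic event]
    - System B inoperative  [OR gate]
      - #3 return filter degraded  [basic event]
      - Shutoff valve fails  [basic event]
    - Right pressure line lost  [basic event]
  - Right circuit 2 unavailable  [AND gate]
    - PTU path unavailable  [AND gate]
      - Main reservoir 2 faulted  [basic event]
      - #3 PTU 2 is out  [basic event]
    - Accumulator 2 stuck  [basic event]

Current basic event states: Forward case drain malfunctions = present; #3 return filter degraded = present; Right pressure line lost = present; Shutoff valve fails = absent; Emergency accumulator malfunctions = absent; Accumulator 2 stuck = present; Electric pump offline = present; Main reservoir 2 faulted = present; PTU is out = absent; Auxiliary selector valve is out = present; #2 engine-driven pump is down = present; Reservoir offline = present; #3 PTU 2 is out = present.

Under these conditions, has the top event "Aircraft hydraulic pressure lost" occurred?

Right circuit lost [AND]: PTU is out=not, Emergency accumulator malfunctions=not, Electric pump offline=occurs, Auxiliary selector valve is out=occurs → not all inputs occur → does not occur.
System A unavailable [OR]: Right circuit lost=not, #2 engine-driven pump is down=occurs → at least one input occurs → occurs.
Left circuit unavailable [OR]: Reservoir offline=occurs, System A unavailable=occurs → at least one input occurs → occurs.
System B inoperative [OR]: #3 return filter degraded=occurs, Shutoff valve fails=not → at least one input occurs → occurs.
Standby system unavailable [OR]: Forward case drain malfunctions=occurs, System B inoperative=occurs, Right pressure line lost=occurs → at least one input occurs → occurs.
PTU path unavailable [AND]: Main reservoir 2 faulted=occurs, #3 PTU 2 is out=occurs → all inputs occur → occurs.
Right circuit 2 unavailable [AND]: PTU path unavailable=occurs, Accumulator 2 stuck=occurs → all inputs occur → occurs.
Aircraft hydraulic pressure lost [AND]: Left circuit unavailable=occurs, Standby system unavailable=occurs, Right circuit 2 unavailable=occurs → all inputs occur → occurs.

Yes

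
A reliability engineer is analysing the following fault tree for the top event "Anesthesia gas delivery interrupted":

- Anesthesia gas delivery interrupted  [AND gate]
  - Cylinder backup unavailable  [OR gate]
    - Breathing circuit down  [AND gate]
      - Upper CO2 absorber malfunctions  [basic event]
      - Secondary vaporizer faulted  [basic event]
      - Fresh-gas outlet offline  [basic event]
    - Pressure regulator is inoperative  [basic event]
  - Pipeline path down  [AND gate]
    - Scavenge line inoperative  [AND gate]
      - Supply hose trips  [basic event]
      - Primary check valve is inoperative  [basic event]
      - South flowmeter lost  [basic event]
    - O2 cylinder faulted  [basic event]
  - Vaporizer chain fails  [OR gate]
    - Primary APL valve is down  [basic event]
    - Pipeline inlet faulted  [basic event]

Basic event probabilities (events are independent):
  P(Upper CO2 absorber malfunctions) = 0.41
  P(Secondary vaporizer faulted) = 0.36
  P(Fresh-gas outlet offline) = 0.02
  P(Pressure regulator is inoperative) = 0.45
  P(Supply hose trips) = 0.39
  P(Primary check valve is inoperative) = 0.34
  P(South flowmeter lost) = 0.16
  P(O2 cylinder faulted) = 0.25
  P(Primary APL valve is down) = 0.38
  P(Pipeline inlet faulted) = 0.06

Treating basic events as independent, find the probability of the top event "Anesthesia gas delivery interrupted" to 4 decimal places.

0.0010

P(Breathing circuit down) [AND] = 0.41 × 0.36 × 0.02 = 0.002952
P(Cylinder backup unavailable) [OR] = 1 − (1−0.002952) × (1−0.45) = 0.451624
P(Scavenge line inoperative) [AND] = 0.39 × 0.34 × 0.16 = 0.021216
P(Pipeline path down) [AND] = 0.021216 × 0.25 = 0.005304
P(Vaporizer chain fails) [OR] = 1 − (1−0.38) × (1−0.06) = 0.417200
P(Anesthesia gas delivery interrupted) [AND] = 0.451624 × 0.005304 × 0.417200 = 0.000999
Rounded to 4 decimal places: P(Anesthesia gas delivery interrupted) ≈ 0.0010.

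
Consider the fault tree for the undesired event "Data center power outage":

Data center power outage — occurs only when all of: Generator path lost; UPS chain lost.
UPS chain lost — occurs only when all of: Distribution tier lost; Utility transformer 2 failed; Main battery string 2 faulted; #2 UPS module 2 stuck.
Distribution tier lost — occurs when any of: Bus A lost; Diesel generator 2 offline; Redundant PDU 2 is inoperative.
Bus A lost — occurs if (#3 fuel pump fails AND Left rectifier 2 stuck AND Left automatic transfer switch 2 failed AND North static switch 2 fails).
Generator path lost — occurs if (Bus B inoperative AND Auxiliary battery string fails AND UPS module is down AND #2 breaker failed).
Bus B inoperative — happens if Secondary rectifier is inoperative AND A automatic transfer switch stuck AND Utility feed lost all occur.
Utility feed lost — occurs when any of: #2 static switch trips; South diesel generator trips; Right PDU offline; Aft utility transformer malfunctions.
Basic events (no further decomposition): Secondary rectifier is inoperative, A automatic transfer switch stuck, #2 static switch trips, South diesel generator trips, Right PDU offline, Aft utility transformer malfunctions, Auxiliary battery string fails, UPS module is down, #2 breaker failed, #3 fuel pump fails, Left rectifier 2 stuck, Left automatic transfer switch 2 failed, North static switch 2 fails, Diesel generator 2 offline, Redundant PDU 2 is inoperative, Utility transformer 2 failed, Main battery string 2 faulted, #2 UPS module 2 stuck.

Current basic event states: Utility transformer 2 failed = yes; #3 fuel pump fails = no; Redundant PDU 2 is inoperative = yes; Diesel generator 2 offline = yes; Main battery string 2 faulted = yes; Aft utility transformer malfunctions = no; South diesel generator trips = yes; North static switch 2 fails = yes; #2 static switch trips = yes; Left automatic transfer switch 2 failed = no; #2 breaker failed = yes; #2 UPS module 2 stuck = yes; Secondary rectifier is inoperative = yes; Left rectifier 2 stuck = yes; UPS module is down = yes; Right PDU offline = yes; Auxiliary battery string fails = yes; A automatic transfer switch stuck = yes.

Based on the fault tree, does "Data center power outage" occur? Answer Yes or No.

Yes

Utility feed lost [OR]: #2 static switch trips=occurs, South diesel generator trips=occurs, Right PDU offline=occurs, Aft utility transformer malfunctions=not → at least one input occurs → occurs.
Bus B inoperative [AND]: Secondary rectifier is inoperative=occurs, A automatic transfer switch stuck=occurs, Utility feed lost=occurs → all inputs occur → occurs.
Generator path lost [AND]: Bus B inoperative=occurs, Auxiliary battery string fails=occurs, UPS module is down=occurs, #2 breaker failed=occurs → all inputs occur → occurs.
Bus A lost [AND]: #3 fuel pump fails=not, Left rectifier 2 stuck=occurs, Left automatic transfer switch 2 failed=not, North static switch 2 fails=occurs → not all inputs occur → does not occur.
Distribution tier lost [OR]: Bus A lost=not, Diesel generator 2 offline=occurs, Redundant PDU 2 is inoperative=occurs → at least one input occurs → occurs.
UPS chain lost [AND]: Distribution tier lost=occurs, Utility transformer 2 failed=occurs, Main battery string 2 faulted=occurs, #2 UPS module 2 stuck=occurs → all inputs occur → occurs.
Data center power outage [AND]: Generator path lost=occurs, UPS chain lost=occurs → all inputs occur → occurs.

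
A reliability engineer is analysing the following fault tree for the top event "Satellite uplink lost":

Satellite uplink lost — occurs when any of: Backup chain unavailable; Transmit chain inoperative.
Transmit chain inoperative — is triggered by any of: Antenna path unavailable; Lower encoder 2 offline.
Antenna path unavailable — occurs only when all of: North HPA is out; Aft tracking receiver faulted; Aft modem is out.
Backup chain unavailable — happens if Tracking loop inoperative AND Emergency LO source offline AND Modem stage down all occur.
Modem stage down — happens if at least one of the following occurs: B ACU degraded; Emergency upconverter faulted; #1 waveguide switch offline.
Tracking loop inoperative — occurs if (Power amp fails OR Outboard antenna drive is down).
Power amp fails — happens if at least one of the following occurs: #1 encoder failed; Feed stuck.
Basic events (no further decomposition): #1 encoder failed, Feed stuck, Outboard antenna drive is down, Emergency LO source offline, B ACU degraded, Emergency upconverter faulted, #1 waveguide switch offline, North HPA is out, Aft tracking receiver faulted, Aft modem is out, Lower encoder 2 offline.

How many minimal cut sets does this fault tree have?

11

Power amp fails [OR]: union of children's cut sets → 2 cut set(s).
Tracking loop inoperative [OR]: union of children's cut sets → 3 cut set(s).
Modem stage down [OR]: union of children's cut sets → 3 cut set(s).
Backup chain unavailable [AND]: one cut set from each child combined → 3 × 1 × 3 = 9 cut set(s).
Antenna path unavailable [AND]: one cut set from each child combined → 1 × 1 × 1 = 1 cut set(s).
Transmit chain inoperative [OR]: union of children's cut sets → 2 cut set(s).
Satellite uplink lost [OR]: union of children's cut sets → 11 cut set(s).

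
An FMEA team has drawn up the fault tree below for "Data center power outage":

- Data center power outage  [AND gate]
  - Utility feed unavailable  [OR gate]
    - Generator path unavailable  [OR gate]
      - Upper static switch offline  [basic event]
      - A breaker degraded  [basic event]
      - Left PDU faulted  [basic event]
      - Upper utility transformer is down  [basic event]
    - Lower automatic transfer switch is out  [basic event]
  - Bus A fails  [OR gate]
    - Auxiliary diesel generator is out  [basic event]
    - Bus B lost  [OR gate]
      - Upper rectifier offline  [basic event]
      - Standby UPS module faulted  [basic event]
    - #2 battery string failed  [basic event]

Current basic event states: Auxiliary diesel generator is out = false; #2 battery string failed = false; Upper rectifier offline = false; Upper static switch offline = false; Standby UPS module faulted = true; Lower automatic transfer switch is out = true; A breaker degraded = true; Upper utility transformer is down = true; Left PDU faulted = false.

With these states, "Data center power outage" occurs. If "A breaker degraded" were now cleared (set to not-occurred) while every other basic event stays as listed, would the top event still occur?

Yes

Counterfactual: set "A breaker degraded" to not occurred.
Generator path unavailable [OR]: Upper static switch offline=not, A breaker degraded=not, Left PDU faulted=not, Upper utility transformer is down=occurs → at least one input occurs → occurs.
Utility feed unavailable [OR]: Generator path unavailable=occurs, Lower automatic transfer switch is out=occurs → at least one input occurs → occurs.
Bus B lost [OR]: Upper rectifier offline=not, Standby UPS module faulted=occurs → at least one input occurs → occurs.
Bus A fails [OR]: Auxiliary diesel generator is out=not, Bus B lost=occurs, #2 battery string failed=not → at least one input occurs → occurs.
Data center power outage [AND]: Utility feed unavailable=occurs, Bus A fails=occurs → all inputs occur → occurs.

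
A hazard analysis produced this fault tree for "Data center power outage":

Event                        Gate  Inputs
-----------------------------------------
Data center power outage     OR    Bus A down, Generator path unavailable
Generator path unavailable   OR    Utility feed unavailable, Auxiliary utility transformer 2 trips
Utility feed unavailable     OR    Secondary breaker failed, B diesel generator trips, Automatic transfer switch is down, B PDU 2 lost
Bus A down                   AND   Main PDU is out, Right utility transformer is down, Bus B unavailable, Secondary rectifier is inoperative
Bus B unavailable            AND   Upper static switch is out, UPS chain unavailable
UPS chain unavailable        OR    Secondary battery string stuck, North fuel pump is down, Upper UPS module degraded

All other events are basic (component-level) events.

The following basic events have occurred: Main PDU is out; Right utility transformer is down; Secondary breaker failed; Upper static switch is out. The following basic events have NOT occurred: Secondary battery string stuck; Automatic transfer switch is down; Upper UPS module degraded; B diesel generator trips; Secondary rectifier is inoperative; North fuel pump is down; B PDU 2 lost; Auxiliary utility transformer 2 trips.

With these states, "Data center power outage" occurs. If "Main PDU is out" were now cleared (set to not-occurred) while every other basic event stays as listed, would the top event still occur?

Counterfactual: set "Main PDU is out" to not occurred.
UPS chain unavailable [OR]: Secondary battery string stuck=not, North fuel pump is down=not, Upper UPS module degraded=not → no input occurs → does not occur.
Bus B unavailable [AND]: Upper static switch is out=occurs, UPS chain unavailable=not → not all inputs occur → does not occur.
Bus A down [AND]: Main PDU is out=not, Right utility transformer is down=occurs, Bus B unavailable=not, Secondary rectifier is inoperative=not → not all inputs occur → does not occur.
Utility feed unavailable [OR]: Secondary breaker failed=occurs, B diesel generator trips=not, Automatic transfer switch is down=not, B PDU 2 lost=not → at least one input occurs → occurs.
Generator path unavailable [OR]: Utility feed unavailable=occurs, Auxiliary utility transformer 2 trips=not → at least one input occurs → occurs.
Data center power outage [OR]: Bus A down=not, Generator path unavailable=occurs → at least one input occurs → occurs.

Yes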